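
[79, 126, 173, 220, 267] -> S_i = 79 + 47*i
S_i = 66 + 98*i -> [66, 164, 262, 360, 458]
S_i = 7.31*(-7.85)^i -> [7.31, -57.38, 450.46, -3536.11, 27758.5]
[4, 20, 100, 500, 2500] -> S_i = 4*5^i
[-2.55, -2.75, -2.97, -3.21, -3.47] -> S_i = -2.55*1.08^i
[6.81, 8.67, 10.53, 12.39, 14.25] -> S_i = 6.81 + 1.86*i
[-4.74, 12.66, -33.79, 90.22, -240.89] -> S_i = -4.74*(-2.67)^i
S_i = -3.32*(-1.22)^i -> [-3.32, 4.05, -4.94, 6.03, -7.35]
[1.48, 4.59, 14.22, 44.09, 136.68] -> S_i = 1.48*3.10^i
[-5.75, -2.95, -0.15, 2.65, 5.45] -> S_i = -5.75 + 2.80*i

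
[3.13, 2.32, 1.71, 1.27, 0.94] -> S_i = 3.13*0.74^i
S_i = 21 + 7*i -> [21, 28, 35, 42, 49]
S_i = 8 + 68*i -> [8, 76, 144, 212, 280]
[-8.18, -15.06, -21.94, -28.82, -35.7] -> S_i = -8.18 + -6.88*i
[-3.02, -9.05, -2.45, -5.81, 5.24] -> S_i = Random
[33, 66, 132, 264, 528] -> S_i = 33*2^i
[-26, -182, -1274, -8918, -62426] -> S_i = -26*7^i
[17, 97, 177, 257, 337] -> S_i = 17 + 80*i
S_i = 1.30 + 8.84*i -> [1.3, 10.14, 18.98, 27.82, 36.66]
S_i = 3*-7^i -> [3, -21, 147, -1029, 7203]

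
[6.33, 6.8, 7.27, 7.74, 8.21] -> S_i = 6.33 + 0.47*i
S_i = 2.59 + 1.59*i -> [2.59, 4.18, 5.77, 7.36, 8.95]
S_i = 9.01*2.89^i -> [9.01, 26.04, 75.25, 217.48, 628.52]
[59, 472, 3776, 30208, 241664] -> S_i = 59*8^i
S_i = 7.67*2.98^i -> [7.67, 22.86, 68.11, 202.98, 604.87]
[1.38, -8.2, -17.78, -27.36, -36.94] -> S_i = 1.38 + -9.58*i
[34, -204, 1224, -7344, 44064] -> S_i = 34*-6^i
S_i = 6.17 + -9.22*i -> [6.17, -3.05, -12.27, -21.49, -30.71]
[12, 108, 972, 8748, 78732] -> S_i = 12*9^i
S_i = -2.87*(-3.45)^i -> [-2.87, 9.9, -34.16, 117.85, -406.59]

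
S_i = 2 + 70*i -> [2, 72, 142, 212, 282]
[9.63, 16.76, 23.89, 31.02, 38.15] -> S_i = 9.63 + 7.13*i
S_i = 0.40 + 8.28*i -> [0.4, 8.68, 16.96, 25.24, 33.52]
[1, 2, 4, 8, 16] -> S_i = 1*2^i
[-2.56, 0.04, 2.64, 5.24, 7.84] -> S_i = -2.56 + 2.60*i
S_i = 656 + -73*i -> [656, 583, 510, 437, 364]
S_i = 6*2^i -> [6, 12, 24, 48, 96]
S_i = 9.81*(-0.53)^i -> [9.81, -5.2, 2.76, -1.46, 0.77]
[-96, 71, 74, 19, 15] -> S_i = Random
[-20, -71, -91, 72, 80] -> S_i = Random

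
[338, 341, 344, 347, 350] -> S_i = 338 + 3*i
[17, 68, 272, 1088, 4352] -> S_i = 17*4^i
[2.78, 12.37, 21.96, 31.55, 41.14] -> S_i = 2.78 + 9.59*i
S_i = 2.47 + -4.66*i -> [2.47, -2.19, -6.85, -11.51, -16.17]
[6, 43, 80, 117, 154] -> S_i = 6 + 37*i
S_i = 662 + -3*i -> [662, 659, 656, 653, 650]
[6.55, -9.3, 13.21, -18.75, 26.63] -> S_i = 6.55*(-1.42)^i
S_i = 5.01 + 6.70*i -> [5.01, 11.71, 18.41, 25.11, 31.81]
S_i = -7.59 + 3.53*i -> [-7.59, -4.06, -0.53, 3.0, 6.53]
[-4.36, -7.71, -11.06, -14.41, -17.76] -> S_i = -4.36 + -3.35*i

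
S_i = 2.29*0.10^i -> [2.29, 0.23, 0.02, 0.0, 0.0]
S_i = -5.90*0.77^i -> [-5.9, -4.54, -3.5, -2.69, -2.07]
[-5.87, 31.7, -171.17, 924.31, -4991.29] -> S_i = -5.87*(-5.40)^i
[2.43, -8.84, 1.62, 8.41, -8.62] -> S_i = Random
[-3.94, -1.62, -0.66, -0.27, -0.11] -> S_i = -3.94*0.41^i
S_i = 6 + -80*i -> [6, -74, -154, -234, -314]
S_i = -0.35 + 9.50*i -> [-0.35, 9.15, 18.65, 28.15, 37.65]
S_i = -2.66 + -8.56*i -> [-2.66, -11.22, -19.78, -28.34, -36.9]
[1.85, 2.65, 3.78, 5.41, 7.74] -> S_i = 1.85*1.43^i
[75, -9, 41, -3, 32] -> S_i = Random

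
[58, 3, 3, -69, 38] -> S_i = Random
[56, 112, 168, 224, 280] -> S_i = 56 + 56*i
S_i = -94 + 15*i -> [-94, -79, -64, -49, -34]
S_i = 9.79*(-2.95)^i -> [9.79, -28.88, 85.2, -251.33, 741.43]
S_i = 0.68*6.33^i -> [0.68, 4.3, 27.25, 172.47, 1091.75]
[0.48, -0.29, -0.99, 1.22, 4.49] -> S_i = Random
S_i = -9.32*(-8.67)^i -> [-9.32, 80.8, -700.57, 6073.98, -52661.39]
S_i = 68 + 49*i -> [68, 117, 166, 215, 264]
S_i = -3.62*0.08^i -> [-3.62, -0.29, -0.02, -0.0, -0.0]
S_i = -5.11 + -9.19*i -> [-5.11, -14.3, -23.49, -32.68, -41.87]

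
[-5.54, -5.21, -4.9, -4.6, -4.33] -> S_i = -5.54*0.94^i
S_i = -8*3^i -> [-8, -24, -72, -216, -648]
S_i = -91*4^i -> [-91, -364, -1456, -5824, -23296]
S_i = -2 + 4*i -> [-2, 2, 6, 10, 14]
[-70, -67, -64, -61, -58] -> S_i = -70 + 3*i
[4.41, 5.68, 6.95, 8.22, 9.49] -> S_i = 4.41 + 1.27*i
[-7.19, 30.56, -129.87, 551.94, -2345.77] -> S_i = -7.19*(-4.25)^i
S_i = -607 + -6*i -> [-607, -613, -619, -625, -631]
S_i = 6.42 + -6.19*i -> [6.42, 0.23, -5.96, -12.15, -18.34]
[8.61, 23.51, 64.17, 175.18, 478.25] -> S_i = 8.61*2.73^i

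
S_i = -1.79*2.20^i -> [-1.79, -3.94, -8.66, -19.06, -41.93]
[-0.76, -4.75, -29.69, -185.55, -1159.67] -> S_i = -0.76*6.25^i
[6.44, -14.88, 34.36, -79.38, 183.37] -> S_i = 6.44*(-2.31)^i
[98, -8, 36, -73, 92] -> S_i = Random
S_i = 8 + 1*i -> [8, 9, 10, 11, 12]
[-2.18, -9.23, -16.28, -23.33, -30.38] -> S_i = -2.18 + -7.05*i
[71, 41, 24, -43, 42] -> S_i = Random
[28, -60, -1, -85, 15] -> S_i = Random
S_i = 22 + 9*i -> [22, 31, 40, 49, 58]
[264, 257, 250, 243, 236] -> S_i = 264 + -7*i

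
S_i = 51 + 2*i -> [51, 53, 55, 57, 59]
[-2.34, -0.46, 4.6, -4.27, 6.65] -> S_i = Random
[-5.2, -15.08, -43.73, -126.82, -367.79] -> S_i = -5.20*2.90^i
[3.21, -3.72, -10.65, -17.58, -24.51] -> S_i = 3.21 + -6.93*i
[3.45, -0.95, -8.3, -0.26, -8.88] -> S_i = Random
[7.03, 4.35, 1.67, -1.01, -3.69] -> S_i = 7.03 + -2.68*i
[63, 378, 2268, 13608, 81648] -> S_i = 63*6^i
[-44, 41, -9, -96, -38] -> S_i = Random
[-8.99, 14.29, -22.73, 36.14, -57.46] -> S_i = -8.99*(-1.59)^i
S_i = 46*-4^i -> [46, -184, 736, -2944, 11776]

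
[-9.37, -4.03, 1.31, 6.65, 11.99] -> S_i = -9.37 + 5.34*i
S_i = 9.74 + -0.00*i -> [9.74, 9.74, 9.74, 9.74, 9.74]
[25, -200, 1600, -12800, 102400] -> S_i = 25*-8^i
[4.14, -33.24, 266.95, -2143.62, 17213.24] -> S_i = 4.14*(-8.03)^i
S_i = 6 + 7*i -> [6, 13, 20, 27, 34]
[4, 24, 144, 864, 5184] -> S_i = 4*6^i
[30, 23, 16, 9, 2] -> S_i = 30 + -7*i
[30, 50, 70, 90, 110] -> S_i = 30 + 20*i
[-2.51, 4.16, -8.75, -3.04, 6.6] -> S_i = Random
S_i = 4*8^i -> [4, 32, 256, 2048, 16384]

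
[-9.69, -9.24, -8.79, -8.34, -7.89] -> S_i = -9.69 + 0.45*i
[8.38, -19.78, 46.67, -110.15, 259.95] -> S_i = 8.38*(-2.36)^i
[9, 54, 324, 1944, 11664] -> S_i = 9*6^i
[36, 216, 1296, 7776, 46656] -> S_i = 36*6^i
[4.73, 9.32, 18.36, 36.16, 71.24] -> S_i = 4.73*1.97^i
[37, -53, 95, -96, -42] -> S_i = Random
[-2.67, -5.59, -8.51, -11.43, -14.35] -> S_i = -2.67 + -2.92*i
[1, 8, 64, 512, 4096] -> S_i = 1*8^i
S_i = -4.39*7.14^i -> [-4.39, -31.34, -223.8, -1597.94, -11409.26]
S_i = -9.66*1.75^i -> [-9.66, -16.9, -29.58, -51.77, -90.6]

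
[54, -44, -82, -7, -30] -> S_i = Random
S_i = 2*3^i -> [2, 6, 18, 54, 162]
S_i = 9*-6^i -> [9, -54, 324, -1944, 11664]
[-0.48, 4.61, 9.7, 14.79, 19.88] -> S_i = -0.48 + 5.09*i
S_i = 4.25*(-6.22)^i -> [4.25, -26.44, 164.43, -1022.73, 6361.37]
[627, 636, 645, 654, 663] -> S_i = 627 + 9*i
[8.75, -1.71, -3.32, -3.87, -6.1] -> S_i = Random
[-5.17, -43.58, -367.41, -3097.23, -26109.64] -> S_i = -5.17*8.43^i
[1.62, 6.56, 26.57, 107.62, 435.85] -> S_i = 1.62*4.05^i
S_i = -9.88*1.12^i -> [-9.88, -11.07, -12.39, -13.88, -15.55]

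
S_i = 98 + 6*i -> [98, 104, 110, 116, 122]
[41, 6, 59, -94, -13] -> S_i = Random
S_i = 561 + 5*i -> [561, 566, 571, 576, 581]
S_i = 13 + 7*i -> [13, 20, 27, 34, 41]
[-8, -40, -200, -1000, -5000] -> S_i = -8*5^i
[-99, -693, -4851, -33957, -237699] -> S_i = -99*7^i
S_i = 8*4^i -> [8, 32, 128, 512, 2048]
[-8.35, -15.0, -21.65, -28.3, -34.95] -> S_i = -8.35 + -6.65*i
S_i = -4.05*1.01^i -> [-4.05, -4.09, -4.13, -4.17, -4.21]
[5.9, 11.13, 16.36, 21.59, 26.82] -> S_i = 5.90 + 5.23*i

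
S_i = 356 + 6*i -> [356, 362, 368, 374, 380]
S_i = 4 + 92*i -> [4, 96, 188, 280, 372]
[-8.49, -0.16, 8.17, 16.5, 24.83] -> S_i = -8.49 + 8.33*i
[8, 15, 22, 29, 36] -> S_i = 8 + 7*i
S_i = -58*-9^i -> [-58, 522, -4698, 42282, -380538]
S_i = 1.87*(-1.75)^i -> [1.87, -3.27, 5.73, -10.02, 17.54]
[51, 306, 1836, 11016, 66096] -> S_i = 51*6^i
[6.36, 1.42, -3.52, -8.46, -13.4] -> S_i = 6.36 + -4.94*i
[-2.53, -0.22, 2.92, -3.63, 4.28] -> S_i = Random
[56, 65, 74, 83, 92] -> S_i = 56 + 9*i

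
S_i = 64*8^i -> [64, 512, 4096, 32768, 262144]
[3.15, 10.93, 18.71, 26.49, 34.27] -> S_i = 3.15 + 7.78*i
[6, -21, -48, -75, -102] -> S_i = 6 + -27*i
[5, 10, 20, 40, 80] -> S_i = 5*2^i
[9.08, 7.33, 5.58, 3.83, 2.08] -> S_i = 9.08 + -1.75*i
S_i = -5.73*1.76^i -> [-5.73, -10.08, -17.75, -31.24, -54.98]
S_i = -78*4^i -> [-78, -312, -1248, -4992, -19968]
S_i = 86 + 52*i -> [86, 138, 190, 242, 294]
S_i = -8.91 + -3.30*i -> [-8.91, -12.21, -15.51, -18.81, -22.11]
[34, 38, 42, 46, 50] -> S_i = 34 + 4*i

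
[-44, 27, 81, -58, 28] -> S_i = Random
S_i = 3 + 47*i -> [3, 50, 97, 144, 191]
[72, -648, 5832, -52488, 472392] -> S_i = 72*-9^i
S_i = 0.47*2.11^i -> [0.47, 0.99, 2.09, 4.42, 9.32]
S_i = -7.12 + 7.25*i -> [-7.12, 0.13, 7.38, 14.63, 21.88]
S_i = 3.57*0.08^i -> [3.57, 0.29, 0.02, 0.0, 0.0]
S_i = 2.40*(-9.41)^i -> [2.4, -22.58, 212.52, -1999.77, 18817.84]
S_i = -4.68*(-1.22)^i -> [-4.68, 5.71, -6.97, 8.5, -10.37]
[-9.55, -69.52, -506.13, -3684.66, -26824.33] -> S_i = -9.55*7.28^i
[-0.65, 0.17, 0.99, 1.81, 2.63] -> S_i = -0.65 + 0.82*i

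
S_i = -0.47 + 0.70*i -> [-0.47, 0.23, 0.93, 1.63, 2.33]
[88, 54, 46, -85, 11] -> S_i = Random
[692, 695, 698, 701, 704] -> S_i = 692 + 3*i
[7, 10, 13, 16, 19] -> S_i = 7 + 3*i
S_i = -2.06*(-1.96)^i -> [-2.06, 4.04, -7.91, 15.51, -30.4]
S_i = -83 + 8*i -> [-83, -75, -67, -59, -51]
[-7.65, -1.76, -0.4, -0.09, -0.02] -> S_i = -7.65*0.23^i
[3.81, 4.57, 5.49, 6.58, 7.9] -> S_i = 3.81*1.20^i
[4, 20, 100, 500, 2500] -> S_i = 4*5^i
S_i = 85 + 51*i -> [85, 136, 187, 238, 289]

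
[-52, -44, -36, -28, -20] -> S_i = -52 + 8*i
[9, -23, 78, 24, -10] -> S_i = Random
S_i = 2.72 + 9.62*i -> [2.72, 12.34, 21.96, 31.58, 41.2]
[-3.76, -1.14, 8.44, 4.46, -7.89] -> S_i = Random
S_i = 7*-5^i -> [7, -35, 175, -875, 4375]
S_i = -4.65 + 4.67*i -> [-4.65, 0.02, 4.69, 9.36, 14.03]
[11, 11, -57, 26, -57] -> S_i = Random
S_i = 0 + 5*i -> [0, 5, 10, 15, 20]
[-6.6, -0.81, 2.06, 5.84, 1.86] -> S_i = Random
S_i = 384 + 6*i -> [384, 390, 396, 402, 408]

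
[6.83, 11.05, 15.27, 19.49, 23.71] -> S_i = 6.83 + 4.22*i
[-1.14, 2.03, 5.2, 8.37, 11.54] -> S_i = -1.14 + 3.17*i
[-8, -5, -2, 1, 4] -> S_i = -8 + 3*i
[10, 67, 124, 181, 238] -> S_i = 10 + 57*i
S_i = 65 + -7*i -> [65, 58, 51, 44, 37]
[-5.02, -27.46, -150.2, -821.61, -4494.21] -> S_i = -5.02*5.47^i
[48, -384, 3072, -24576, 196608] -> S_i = 48*-8^i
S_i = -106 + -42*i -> [-106, -148, -190, -232, -274]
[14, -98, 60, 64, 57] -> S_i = Random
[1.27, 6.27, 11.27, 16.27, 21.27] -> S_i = 1.27 + 5.00*i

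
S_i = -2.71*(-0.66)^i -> [-2.71, 1.79, -1.18, 0.78, -0.51]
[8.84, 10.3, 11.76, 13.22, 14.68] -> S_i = 8.84 + 1.46*i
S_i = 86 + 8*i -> [86, 94, 102, 110, 118]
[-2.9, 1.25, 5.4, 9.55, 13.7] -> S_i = -2.90 + 4.15*i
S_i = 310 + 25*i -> [310, 335, 360, 385, 410]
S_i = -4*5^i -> [-4, -20, -100, -500, -2500]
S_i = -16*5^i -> [-16, -80, -400, -2000, -10000]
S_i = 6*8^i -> [6, 48, 384, 3072, 24576]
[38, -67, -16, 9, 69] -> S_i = Random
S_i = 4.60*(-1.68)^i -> [4.6, -7.73, 12.98, -21.81, 36.64]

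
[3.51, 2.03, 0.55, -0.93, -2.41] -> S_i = 3.51 + -1.48*i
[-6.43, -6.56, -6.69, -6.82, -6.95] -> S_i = -6.43 + -0.13*i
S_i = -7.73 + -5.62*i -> [-7.73, -13.35, -18.97, -24.59, -30.21]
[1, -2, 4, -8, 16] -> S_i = 1*-2^i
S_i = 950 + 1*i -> [950, 951, 952, 953, 954]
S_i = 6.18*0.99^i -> [6.18, 6.12, 6.06, 6.0, 5.94]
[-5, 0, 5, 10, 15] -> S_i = -5 + 5*i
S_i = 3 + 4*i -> [3, 7, 11, 15, 19]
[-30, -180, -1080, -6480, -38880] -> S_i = -30*6^i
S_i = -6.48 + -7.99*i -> [-6.48, -14.47, -22.46, -30.45, -38.44]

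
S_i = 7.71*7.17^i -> [7.71, 55.28, 396.36, 2841.92, 20376.57]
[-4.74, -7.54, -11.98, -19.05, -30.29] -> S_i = -4.74*1.59^i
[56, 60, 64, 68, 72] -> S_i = 56 + 4*i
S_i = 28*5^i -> [28, 140, 700, 3500, 17500]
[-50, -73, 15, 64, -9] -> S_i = Random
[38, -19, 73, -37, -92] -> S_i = Random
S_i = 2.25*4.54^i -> [2.25, 10.22, 46.38, 210.55, 955.89]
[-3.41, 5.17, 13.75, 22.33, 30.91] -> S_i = -3.41 + 8.58*i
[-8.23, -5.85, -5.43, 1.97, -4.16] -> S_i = Random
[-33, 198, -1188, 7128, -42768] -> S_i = -33*-6^i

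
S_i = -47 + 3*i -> [-47, -44, -41, -38, -35]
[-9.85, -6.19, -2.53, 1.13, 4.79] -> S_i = -9.85 + 3.66*i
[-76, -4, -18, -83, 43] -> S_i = Random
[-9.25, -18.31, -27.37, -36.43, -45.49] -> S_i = -9.25 + -9.06*i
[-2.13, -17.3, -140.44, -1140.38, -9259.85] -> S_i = -2.13*8.12^i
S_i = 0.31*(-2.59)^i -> [0.31, -0.8, 2.08, -5.39, 13.95]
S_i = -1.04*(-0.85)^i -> [-1.04, 0.88, -0.75, 0.64, -0.54]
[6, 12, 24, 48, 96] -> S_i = 6*2^i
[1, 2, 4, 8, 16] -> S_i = 1*2^i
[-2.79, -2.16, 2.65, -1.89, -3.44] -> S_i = Random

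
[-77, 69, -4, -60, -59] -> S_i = Random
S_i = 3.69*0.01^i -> [3.69, 0.04, 0.0, 0.0, 0.0]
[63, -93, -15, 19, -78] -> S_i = Random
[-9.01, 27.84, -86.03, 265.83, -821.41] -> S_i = -9.01*(-3.09)^i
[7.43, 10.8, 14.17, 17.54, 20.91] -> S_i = 7.43 + 3.37*i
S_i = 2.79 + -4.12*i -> [2.79, -1.33, -5.45, -9.57, -13.69]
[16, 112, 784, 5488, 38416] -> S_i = 16*7^i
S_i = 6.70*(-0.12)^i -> [6.7, -0.8, 0.1, -0.01, 0.0]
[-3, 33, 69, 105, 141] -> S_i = -3 + 36*i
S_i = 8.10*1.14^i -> [8.1, 9.23, 10.53, 12.0, 13.68]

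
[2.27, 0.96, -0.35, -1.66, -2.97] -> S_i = 2.27 + -1.31*i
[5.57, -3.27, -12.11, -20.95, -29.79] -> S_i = 5.57 + -8.84*i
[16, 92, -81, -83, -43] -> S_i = Random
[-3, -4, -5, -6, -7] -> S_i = -3 + -1*i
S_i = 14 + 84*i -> [14, 98, 182, 266, 350]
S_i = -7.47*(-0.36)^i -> [-7.47, 2.69, -0.97, 0.35, -0.13]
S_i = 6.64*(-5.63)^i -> [6.64, -37.38, 210.47, -1184.93, 6671.16]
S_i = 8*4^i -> [8, 32, 128, 512, 2048]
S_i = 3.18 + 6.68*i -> [3.18, 9.86, 16.54, 23.22, 29.9]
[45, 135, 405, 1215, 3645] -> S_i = 45*3^i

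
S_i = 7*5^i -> [7, 35, 175, 875, 4375]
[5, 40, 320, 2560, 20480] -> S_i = 5*8^i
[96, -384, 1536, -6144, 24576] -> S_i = 96*-4^i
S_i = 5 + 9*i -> [5, 14, 23, 32, 41]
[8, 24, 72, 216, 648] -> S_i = 8*3^i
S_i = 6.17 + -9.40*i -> [6.17, -3.23, -12.63, -22.03, -31.43]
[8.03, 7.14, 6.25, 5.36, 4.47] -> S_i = 8.03 + -0.89*i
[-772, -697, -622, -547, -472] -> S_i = -772 + 75*i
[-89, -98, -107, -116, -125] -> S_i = -89 + -9*i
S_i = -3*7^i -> [-3, -21, -147, -1029, -7203]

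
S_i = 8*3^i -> [8, 24, 72, 216, 648]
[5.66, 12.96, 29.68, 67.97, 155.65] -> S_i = 5.66*2.29^i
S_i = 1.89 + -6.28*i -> [1.89, -4.39, -10.67, -16.95, -23.23]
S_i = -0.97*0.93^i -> [-0.97, -0.9, -0.84, -0.78, -0.73]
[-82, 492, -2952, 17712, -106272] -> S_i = -82*-6^i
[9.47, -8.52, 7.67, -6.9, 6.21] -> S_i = 9.47*(-0.90)^i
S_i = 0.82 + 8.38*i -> [0.82, 9.2, 17.58, 25.96, 34.34]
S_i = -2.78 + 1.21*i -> [-2.78, -1.57, -0.36, 0.85, 2.06]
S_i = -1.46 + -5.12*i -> [-1.46, -6.58, -11.7, -16.82, -21.94]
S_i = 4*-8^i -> [4, -32, 256, -2048, 16384]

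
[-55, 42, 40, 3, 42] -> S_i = Random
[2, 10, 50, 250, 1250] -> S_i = 2*5^i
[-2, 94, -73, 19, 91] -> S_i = Random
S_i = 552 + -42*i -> [552, 510, 468, 426, 384]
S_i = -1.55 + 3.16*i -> [-1.55, 1.61, 4.77, 7.93, 11.09]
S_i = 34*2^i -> [34, 68, 136, 272, 544]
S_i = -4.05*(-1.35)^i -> [-4.05, 5.47, -7.38, 9.96, -13.45]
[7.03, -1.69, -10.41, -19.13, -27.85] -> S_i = 7.03 + -8.72*i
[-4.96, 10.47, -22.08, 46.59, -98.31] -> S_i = -4.96*(-2.11)^i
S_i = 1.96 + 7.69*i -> [1.96, 9.65, 17.34, 25.03, 32.72]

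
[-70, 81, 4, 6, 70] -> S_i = Random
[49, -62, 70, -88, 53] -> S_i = Random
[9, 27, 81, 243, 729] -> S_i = 9*3^i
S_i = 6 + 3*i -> [6, 9, 12, 15, 18]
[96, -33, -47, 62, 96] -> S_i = Random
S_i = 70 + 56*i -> [70, 126, 182, 238, 294]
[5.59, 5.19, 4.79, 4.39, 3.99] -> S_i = 5.59 + -0.40*i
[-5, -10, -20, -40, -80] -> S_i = -5*2^i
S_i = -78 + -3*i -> [-78, -81, -84, -87, -90]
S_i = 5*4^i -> [5, 20, 80, 320, 1280]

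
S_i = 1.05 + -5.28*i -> [1.05, -4.23, -9.51, -14.79, -20.07]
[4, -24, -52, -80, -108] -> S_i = 4 + -28*i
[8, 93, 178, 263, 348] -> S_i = 8 + 85*i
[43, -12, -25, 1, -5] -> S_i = Random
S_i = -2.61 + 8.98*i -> [-2.61, 6.37, 15.35, 24.33, 33.31]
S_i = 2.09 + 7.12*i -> [2.09, 9.21, 16.33, 23.45, 30.57]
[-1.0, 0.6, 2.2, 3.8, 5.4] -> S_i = -1.00 + 1.60*i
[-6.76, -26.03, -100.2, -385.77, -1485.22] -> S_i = -6.76*3.85^i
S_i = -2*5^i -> [-2, -10, -50, -250, -1250]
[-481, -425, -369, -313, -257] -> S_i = -481 + 56*i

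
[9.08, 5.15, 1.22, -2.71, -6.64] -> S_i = 9.08 + -3.93*i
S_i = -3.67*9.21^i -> [-3.67, -33.8, -311.3, -2867.11, -26406.12]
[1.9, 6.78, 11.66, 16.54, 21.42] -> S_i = 1.90 + 4.88*i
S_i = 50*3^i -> [50, 150, 450, 1350, 4050]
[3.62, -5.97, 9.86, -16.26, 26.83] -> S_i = 3.62*(-1.65)^i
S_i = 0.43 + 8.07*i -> [0.43, 8.5, 16.57, 24.64, 32.71]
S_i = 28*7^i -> [28, 196, 1372, 9604, 67228]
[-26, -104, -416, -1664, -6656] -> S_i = -26*4^i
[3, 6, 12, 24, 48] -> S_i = 3*2^i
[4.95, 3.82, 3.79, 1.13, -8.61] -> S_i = Random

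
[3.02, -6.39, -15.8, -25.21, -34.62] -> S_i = 3.02 + -9.41*i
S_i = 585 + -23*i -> [585, 562, 539, 516, 493]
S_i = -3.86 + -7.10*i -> [-3.86, -10.96, -18.06, -25.16, -32.26]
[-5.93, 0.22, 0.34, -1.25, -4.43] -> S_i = Random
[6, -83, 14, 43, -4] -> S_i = Random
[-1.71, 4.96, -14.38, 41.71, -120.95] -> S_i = -1.71*(-2.90)^i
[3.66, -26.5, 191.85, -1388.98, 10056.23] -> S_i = 3.66*(-7.24)^i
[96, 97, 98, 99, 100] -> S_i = 96 + 1*i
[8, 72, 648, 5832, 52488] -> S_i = 8*9^i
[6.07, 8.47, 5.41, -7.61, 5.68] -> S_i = Random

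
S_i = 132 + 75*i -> [132, 207, 282, 357, 432]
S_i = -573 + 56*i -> [-573, -517, -461, -405, -349]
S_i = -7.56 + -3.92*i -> [-7.56, -11.48, -15.4, -19.32, -23.24]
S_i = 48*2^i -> [48, 96, 192, 384, 768]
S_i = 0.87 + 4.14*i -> [0.87, 5.01, 9.15, 13.29, 17.43]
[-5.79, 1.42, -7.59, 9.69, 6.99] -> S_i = Random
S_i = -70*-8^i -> [-70, 560, -4480, 35840, -286720]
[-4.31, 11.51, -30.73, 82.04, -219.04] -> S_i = -4.31*(-2.67)^i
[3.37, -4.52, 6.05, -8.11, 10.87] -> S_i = 3.37*(-1.34)^i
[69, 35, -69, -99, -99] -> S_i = Random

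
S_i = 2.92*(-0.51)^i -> [2.92, -1.49, 0.76, -0.39, 0.2]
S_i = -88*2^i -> [-88, -176, -352, -704, -1408]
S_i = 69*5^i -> [69, 345, 1725, 8625, 43125]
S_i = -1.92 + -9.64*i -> [-1.92, -11.56, -21.2, -30.84, -40.48]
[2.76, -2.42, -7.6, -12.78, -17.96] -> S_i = 2.76 + -5.18*i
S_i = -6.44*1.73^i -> [-6.44, -11.14, -19.27, -33.34, -57.69]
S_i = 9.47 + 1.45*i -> [9.47, 10.92, 12.37, 13.82, 15.27]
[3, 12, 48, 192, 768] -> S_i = 3*4^i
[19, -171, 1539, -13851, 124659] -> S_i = 19*-9^i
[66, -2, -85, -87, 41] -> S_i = Random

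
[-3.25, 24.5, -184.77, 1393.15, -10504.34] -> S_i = -3.25*(-7.54)^i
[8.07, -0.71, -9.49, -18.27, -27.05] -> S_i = 8.07 + -8.78*i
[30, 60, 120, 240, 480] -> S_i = 30*2^i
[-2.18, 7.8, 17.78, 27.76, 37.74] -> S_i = -2.18 + 9.98*i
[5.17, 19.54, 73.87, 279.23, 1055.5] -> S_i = 5.17*3.78^i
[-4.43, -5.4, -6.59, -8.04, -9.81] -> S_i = -4.43*1.22^i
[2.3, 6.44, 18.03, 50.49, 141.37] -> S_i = 2.30*2.80^i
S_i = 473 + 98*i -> [473, 571, 669, 767, 865]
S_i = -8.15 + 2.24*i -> [-8.15, -5.91, -3.67, -1.43, 0.81]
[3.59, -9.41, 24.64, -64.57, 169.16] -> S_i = 3.59*(-2.62)^i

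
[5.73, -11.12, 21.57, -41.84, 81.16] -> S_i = 5.73*(-1.94)^i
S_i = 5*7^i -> [5, 35, 245, 1715, 12005]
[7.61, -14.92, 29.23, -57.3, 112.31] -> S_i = 7.61*(-1.96)^i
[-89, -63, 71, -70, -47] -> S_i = Random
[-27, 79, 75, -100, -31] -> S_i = Random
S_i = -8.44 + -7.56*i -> [-8.44, -16.0, -23.56, -31.12, -38.68]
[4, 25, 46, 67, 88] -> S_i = 4 + 21*i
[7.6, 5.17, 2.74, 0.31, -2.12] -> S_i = 7.60 + -2.43*i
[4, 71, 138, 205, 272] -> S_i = 4 + 67*i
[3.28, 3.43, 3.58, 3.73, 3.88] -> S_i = 3.28 + 0.15*i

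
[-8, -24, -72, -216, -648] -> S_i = -8*3^i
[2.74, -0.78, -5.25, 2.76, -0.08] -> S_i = Random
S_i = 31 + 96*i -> [31, 127, 223, 319, 415]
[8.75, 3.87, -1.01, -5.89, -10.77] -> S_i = 8.75 + -4.88*i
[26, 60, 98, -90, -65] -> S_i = Random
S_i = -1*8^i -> [-1, -8, -64, -512, -4096]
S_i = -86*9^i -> [-86, -774, -6966, -62694, -564246]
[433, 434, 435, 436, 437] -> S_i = 433 + 1*i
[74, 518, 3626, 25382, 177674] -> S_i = 74*7^i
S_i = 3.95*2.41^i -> [3.95, 9.52, 22.94, 55.29, 133.25]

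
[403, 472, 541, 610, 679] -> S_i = 403 + 69*i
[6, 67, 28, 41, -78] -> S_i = Random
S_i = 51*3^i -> [51, 153, 459, 1377, 4131]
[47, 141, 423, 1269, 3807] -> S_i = 47*3^i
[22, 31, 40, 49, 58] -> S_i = 22 + 9*i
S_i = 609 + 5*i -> [609, 614, 619, 624, 629]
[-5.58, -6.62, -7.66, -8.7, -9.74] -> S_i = -5.58 + -1.04*i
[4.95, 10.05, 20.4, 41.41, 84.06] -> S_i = 4.95*2.03^i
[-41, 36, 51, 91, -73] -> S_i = Random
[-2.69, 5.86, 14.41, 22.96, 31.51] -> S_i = -2.69 + 8.55*i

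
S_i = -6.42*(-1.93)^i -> [-6.42, 12.39, -23.91, 46.15, -89.08]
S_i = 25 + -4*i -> [25, 21, 17, 13, 9]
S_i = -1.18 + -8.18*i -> [-1.18, -9.36, -17.54, -25.72, -33.9]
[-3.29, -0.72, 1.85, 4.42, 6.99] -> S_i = -3.29 + 2.57*i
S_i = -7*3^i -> [-7, -21, -63, -189, -567]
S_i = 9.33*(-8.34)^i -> [9.33, -77.81, 648.95, -5412.27, 45138.37]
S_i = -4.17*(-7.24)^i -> [-4.17, 30.19, -218.58, 1582.53, -11457.51]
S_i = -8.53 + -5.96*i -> [-8.53, -14.49, -20.45, -26.41, -32.37]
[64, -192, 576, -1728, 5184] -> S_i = 64*-3^i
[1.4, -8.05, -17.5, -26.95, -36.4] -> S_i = 1.40 + -9.45*i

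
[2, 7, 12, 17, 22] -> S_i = 2 + 5*i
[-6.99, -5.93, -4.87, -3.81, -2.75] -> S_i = -6.99 + 1.06*i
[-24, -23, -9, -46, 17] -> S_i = Random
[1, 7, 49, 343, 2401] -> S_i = 1*7^i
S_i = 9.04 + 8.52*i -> [9.04, 17.56, 26.08, 34.6, 43.12]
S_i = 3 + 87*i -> [3, 90, 177, 264, 351]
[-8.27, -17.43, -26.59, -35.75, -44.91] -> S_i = -8.27 + -9.16*i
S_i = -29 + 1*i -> [-29, -28, -27, -26, -25]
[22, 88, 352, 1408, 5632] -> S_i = 22*4^i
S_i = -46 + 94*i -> [-46, 48, 142, 236, 330]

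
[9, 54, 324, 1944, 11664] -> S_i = 9*6^i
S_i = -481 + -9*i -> [-481, -490, -499, -508, -517]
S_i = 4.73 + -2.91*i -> [4.73, 1.82, -1.09, -4.0, -6.91]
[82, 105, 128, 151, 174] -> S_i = 82 + 23*i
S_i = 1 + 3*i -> [1, 4, 7, 10, 13]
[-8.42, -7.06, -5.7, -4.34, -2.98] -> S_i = -8.42 + 1.36*i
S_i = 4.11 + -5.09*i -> [4.11, -0.98, -6.07, -11.16, -16.25]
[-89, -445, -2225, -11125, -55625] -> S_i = -89*5^i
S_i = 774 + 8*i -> [774, 782, 790, 798, 806]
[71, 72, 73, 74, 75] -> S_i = 71 + 1*i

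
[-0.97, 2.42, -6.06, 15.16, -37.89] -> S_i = -0.97*(-2.50)^i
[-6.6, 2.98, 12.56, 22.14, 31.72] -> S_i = -6.60 + 9.58*i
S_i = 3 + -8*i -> [3, -5, -13, -21, -29]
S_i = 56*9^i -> [56, 504, 4536, 40824, 367416]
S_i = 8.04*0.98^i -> [8.04, 7.88, 7.72, 7.57, 7.42]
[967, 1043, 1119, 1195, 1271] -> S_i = 967 + 76*i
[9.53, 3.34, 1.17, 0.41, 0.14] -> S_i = 9.53*0.35^i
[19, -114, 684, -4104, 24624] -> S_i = 19*-6^i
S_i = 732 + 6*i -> [732, 738, 744, 750, 756]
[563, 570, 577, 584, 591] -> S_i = 563 + 7*i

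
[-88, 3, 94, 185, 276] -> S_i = -88 + 91*i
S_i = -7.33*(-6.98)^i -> [-7.33, 51.16, -357.12, 2492.7, -17399.06]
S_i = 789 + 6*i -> [789, 795, 801, 807, 813]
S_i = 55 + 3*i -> [55, 58, 61, 64, 67]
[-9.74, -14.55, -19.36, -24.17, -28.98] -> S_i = -9.74 + -4.81*i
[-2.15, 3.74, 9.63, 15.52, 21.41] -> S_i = -2.15 + 5.89*i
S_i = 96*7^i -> [96, 672, 4704, 32928, 230496]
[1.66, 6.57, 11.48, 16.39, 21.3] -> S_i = 1.66 + 4.91*i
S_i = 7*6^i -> [7, 42, 252, 1512, 9072]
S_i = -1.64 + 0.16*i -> [-1.64, -1.48, -1.32, -1.16, -1.0]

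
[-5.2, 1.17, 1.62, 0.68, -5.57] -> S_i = Random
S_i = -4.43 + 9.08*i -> [-4.43, 4.65, 13.73, 22.81, 31.89]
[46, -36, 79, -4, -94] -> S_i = Random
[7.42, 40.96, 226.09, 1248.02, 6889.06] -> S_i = 7.42*5.52^i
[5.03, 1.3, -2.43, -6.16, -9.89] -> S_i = 5.03 + -3.73*i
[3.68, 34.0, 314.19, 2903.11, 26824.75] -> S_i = 3.68*9.24^i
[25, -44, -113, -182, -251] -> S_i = 25 + -69*i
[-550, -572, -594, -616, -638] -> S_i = -550 + -22*i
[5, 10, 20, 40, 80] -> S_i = 5*2^i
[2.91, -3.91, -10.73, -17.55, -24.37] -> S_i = 2.91 + -6.82*i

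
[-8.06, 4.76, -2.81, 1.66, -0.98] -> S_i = -8.06*(-0.59)^i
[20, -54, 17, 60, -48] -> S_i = Random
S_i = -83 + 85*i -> [-83, 2, 87, 172, 257]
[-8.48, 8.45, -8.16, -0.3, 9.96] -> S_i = Random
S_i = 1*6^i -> [1, 6, 36, 216, 1296]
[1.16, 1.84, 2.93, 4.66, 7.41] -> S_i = 1.16*1.59^i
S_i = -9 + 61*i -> [-9, 52, 113, 174, 235]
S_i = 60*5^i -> [60, 300, 1500, 7500, 37500]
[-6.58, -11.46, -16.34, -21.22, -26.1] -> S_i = -6.58 + -4.88*i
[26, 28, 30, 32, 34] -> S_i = 26 + 2*i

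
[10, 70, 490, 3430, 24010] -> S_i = 10*7^i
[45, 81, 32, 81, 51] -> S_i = Random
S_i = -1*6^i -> [-1, -6, -36, -216, -1296]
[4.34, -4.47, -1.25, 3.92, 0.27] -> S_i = Random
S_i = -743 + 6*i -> [-743, -737, -731, -725, -719]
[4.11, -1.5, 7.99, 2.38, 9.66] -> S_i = Random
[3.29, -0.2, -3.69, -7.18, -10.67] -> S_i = 3.29 + -3.49*i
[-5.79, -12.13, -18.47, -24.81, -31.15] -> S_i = -5.79 + -6.34*i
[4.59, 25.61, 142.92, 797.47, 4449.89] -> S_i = 4.59*5.58^i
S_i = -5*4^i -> [-5, -20, -80, -320, -1280]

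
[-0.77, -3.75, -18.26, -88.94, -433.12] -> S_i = -0.77*4.87^i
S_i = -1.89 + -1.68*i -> [-1.89, -3.57, -5.25, -6.93, -8.61]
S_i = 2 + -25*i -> [2, -23, -48, -73, -98]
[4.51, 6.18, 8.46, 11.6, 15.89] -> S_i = 4.51*1.37^i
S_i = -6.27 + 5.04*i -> [-6.27, -1.23, 3.81, 8.85, 13.89]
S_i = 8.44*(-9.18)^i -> [8.44, -77.48, 711.26, -6529.36, 59939.51]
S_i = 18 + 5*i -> [18, 23, 28, 33, 38]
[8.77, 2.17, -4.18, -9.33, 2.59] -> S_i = Random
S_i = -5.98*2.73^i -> [-5.98, -16.33, -44.57, -121.67, -332.16]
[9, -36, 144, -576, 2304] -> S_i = 9*-4^i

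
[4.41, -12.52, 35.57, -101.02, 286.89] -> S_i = 4.41*(-2.84)^i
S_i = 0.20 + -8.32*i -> [0.2, -8.12, -16.44, -24.76, -33.08]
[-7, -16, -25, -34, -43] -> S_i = -7 + -9*i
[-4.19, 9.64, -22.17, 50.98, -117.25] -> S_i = -4.19*(-2.30)^i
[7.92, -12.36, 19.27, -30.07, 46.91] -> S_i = 7.92*(-1.56)^i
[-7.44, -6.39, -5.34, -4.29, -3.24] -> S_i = -7.44 + 1.05*i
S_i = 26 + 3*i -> [26, 29, 32, 35, 38]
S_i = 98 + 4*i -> [98, 102, 106, 110, 114]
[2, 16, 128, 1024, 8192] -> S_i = 2*8^i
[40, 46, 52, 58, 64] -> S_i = 40 + 6*i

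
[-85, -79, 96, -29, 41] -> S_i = Random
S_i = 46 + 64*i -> [46, 110, 174, 238, 302]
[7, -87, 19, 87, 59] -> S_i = Random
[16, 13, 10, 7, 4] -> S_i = 16 + -3*i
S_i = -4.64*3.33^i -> [-4.64, -15.45, -51.45, -171.34, -570.55]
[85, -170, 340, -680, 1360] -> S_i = 85*-2^i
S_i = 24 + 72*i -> [24, 96, 168, 240, 312]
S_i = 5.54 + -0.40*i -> [5.54, 5.14, 4.74, 4.34, 3.94]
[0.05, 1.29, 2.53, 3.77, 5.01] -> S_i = 0.05 + 1.24*i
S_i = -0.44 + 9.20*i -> [-0.44, 8.76, 17.96, 27.16, 36.36]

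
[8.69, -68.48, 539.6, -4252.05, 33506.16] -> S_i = 8.69*(-7.88)^i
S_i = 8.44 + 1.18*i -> [8.44, 9.62, 10.8, 11.98, 13.16]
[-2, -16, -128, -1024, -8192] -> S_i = -2*8^i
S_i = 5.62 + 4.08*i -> [5.62, 9.7, 13.78, 17.86, 21.94]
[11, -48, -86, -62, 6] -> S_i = Random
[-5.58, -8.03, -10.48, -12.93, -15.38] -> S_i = -5.58 + -2.45*i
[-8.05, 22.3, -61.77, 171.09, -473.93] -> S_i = -8.05*(-2.77)^i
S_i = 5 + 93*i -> [5, 98, 191, 284, 377]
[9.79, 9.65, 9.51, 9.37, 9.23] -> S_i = 9.79 + -0.14*i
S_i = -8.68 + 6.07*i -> [-8.68, -2.61, 3.46, 9.53, 15.6]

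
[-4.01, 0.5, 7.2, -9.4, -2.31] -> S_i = Random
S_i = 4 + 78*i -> [4, 82, 160, 238, 316]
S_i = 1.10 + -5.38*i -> [1.1, -4.28, -9.66, -15.04, -20.42]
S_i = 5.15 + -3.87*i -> [5.15, 1.28, -2.59, -6.46, -10.33]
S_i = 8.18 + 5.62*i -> [8.18, 13.8, 19.42, 25.04, 30.66]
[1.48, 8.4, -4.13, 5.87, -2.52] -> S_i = Random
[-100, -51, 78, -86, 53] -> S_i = Random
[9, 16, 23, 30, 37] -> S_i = 9 + 7*i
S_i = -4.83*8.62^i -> [-4.83, -41.63, -358.89, -3093.63, -26667.12]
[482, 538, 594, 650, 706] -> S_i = 482 + 56*i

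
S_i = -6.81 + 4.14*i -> [-6.81, -2.67, 1.47, 5.61, 9.75]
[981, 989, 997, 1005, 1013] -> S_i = 981 + 8*i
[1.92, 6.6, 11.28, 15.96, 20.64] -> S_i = 1.92 + 4.68*i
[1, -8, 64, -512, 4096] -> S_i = 1*-8^i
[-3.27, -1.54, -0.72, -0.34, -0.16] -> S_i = -3.27*0.47^i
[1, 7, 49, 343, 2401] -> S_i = 1*7^i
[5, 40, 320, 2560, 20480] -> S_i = 5*8^i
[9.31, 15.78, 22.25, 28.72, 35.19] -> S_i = 9.31 + 6.47*i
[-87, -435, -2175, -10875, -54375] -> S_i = -87*5^i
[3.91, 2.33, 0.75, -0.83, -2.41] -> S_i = 3.91 + -1.58*i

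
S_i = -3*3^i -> [-3, -9, -27, -81, -243]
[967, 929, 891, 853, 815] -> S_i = 967 + -38*i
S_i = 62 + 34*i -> [62, 96, 130, 164, 198]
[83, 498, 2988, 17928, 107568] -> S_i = 83*6^i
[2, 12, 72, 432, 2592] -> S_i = 2*6^i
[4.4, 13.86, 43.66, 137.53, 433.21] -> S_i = 4.40*3.15^i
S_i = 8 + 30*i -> [8, 38, 68, 98, 128]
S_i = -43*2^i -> [-43, -86, -172, -344, -688]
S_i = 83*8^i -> [83, 664, 5312, 42496, 339968]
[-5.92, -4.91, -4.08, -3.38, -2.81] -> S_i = -5.92*0.83^i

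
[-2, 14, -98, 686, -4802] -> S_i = -2*-7^i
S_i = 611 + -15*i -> [611, 596, 581, 566, 551]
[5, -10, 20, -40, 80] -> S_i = 5*-2^i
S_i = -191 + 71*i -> [-191, -120, -49, 22, 93]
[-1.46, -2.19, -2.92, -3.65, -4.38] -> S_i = -1.46 + -0.73*i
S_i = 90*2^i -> [90, 180, 360, 720, 1440]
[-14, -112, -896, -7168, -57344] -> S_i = -14*8^i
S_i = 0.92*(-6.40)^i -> [0.92, -5.89, 37.68, -241.17, 1543.5]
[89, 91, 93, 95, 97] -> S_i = 89 + 2*i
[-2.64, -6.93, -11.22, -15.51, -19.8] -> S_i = -2.64 + -4.29*i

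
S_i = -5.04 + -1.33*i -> [-5.04, -6.37, -7.7, -9.03, -10.36]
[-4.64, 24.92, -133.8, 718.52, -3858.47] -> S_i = -4.64*(-5.37)^i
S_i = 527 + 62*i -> [527, 589, 651, 713, 775]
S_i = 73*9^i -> [73, 657, 5913, 53217, 478953]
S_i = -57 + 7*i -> [-57, -50, -43, -36, -29]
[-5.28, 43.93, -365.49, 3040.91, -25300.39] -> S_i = -5.28*(-8.32)^i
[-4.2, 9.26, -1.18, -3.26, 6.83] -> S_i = Random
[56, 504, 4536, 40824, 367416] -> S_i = 56*9^i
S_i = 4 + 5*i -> [4, 9, 14, 19, 24]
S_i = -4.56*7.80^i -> [-4.56, -35.57, -277.43, -2163.96, -16878.87]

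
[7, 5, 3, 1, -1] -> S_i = 7 + -2*i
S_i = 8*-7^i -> [8, -56, 392, -2744, 19208]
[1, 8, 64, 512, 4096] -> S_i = 1*8^i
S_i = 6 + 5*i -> [6, 11, 16, 21, 26]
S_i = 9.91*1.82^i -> [9.91, 18.04, 32.83, 59.74, 108.73]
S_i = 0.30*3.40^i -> [0.3, 1.02, 3.47, 11.79, 40.09]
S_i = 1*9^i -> [1, 9, 81, 729, 6561]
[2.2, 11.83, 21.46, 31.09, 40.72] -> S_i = 2.20 + 9.63*i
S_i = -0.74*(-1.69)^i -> [-0.74, 1.25, -2.11, 3.57, -6.04]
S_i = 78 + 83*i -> [78, 161, 244, 327, 410]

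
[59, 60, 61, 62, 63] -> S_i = 59 + 1*i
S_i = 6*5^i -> [6, 30, 150, 750, 3750]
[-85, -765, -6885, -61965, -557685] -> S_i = -85*9^i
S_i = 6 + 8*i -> [6, 14, 22, 30, 38]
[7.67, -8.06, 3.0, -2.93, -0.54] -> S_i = Random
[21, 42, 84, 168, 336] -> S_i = 21*2^i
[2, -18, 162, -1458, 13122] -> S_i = 2*-9^i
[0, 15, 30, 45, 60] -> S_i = 0 + 15*i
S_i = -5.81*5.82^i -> [-5.81, -33.81, -196.8, -1145.37, -6666.04]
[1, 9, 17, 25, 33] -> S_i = 1 + 8*i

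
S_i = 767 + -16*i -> [767, 751, 735, 719, 703]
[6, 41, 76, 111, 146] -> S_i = 6 + 35*i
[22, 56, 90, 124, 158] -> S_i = 22 + 34*i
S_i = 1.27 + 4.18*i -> [1.27, 5.45, 9.63, 13.81, 17.99]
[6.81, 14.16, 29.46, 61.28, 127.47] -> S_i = 6.81*2.08^i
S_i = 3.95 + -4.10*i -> [3.95, -0.15, -4.25, -8.35, -12.45]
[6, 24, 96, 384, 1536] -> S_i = 6*4^i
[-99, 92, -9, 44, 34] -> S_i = Random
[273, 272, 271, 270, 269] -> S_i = 273 + -1*i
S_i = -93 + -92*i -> [-93, -185, -277, -369, -461]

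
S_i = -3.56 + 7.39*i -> [-3.56, 3.83, 11.22, 18.61, 26.0]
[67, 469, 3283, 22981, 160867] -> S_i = 67*7^i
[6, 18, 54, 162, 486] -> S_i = 6*3^i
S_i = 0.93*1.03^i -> [0.93, 0.96, 0.99, 1.02, 1.05]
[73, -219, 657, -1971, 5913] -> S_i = 73*-3^i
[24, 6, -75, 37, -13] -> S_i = Random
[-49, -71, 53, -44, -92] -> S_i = Random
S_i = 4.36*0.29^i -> [4.36, 1.26, 0.37, 0.11, 0.03]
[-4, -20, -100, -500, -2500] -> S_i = -4*5^i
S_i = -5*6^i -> [-5, -30, -180, -1080, -6480]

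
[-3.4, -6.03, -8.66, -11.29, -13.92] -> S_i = -3.40 + -2.63*i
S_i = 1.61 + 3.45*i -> [1.61, 5.06, 8.51, 11.96, 15.41]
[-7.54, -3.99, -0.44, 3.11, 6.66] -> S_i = -7.54 + 3.55*i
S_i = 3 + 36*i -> [3, 39, 75, 111, 147]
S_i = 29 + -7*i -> [29, 22, 15, 8, 1]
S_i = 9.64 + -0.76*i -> [9.64, 8.88, 8.12, 7.36, 6.6]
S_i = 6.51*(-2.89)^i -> [6.51, -18.81, 54.37, -157.14, 454.12]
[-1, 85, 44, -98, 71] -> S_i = Random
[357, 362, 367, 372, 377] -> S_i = 357 + 5*i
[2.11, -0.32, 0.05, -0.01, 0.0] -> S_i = 2.11*(-0.15)^i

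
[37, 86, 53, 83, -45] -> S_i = Random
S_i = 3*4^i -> [3, 12, 48, 192, 768]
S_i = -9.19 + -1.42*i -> [-9.19, -10.61, -12.03, -13.45, -14.87]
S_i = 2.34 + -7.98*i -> [2.34, -5.64, -13.62, -21.6, -29.58]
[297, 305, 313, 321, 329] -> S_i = 297 + 8*i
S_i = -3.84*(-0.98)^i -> [-3.84, 3.76, -3.69, 3.61, -3.54]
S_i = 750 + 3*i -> [750, 753, 756, 759, 762]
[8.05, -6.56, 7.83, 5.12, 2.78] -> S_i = Random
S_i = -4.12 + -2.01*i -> [-4.12, -6.13, -8.14, -10.15, -12.16]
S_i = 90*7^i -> [90, 630, 4410, 30870, 216090]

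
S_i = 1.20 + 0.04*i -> [1.2, 1.24, 1.28, 1.32, 1.36]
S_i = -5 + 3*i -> [-5, -2, 1, 4, 7]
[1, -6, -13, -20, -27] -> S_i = 1 + -7*i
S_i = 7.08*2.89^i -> [7.08, 20.46, 59.13, 170.89, 493.88]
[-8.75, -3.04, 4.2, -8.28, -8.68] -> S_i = Random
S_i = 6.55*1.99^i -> [6.55, 13.03, 25.94, 51.62, 102.72]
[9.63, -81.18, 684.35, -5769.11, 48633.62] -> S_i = 9.63*(-8.43)^i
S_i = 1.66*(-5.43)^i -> [1.66, -9.01, 48.94, -265.77, 1443.14]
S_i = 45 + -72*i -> [45, -27, -99, -171, -243]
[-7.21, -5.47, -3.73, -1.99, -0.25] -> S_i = -7.21 + 1.74*i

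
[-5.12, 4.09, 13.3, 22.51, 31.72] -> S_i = -5.12 + 9.21*i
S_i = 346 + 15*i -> [346, 361, 376, 391, 406]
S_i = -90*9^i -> [-90, -810, -7290, -65610, -590490]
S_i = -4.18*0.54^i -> [-4.18, -2.26, -1.22, -0.66, -0.36]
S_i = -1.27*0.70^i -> [-1.27, -0.89, -0.62, -0.44, -0.3]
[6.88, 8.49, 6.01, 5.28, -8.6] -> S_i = Random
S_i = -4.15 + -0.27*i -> [-4.15, -4.42, -4.69, -4.96, -5.23]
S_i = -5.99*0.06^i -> [-5.99, -0.36, -0.02, -0.0, -0.0]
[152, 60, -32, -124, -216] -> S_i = 152 + -92*i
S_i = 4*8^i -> [4, 32, 256, 2048, 16384]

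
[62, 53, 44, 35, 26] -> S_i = 62 + -9*i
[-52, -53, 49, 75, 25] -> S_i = Random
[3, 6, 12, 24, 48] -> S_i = 3*2^i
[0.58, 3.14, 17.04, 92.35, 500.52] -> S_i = 0.58*5.42^i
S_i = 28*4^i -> [28, 112, 448, 1792, 7168]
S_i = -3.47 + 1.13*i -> [-3.47, -2.34, -1.21, -0.08, 1.05]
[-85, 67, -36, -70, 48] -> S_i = Random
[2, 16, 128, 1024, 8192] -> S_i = 2*8^i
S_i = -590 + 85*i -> [-590, -505, -420, -335, -250]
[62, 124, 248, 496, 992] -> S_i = 62*2^i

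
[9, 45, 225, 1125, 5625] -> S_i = 9*5^i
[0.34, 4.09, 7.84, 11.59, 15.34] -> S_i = 0.34 + 3.75*i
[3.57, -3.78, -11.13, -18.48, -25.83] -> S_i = 3.57 + -7.35*i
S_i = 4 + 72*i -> [4, 76, 148, 220, 292]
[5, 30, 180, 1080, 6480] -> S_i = 5*6^i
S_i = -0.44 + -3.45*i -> [-0.44, -3.89, -7.34, -10.79, -14.24]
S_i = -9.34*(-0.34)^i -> [-9.34, 3.18, -1.08, 0.37, -0.12]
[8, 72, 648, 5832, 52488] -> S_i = 8*9^i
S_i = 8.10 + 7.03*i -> [8.1, 15.13, 22.16, 29.19, 36.22]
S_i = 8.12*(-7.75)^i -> [8.12, -62.93, 487.71, -3779.73, 29292.93]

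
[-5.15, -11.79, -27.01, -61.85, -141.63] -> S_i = -5.15*2.29^i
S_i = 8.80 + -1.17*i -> [8.8, 7.63, 6.46, 5.29, 4.12]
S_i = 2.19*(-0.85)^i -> [2.19, -1.86, 1.58, -1.34, 1.14]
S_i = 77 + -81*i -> [77, -4, -85, -166, -247]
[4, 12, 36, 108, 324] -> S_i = 4*3^i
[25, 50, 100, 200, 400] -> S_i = 25*2^i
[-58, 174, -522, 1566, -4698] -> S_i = -58*-3^i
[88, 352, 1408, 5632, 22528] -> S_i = 88*4^i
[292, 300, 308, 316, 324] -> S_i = 292 + 8*i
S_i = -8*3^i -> [-8, -24, -72, -216, -648]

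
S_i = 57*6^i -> [57, 342, 2052, 12312, 73872]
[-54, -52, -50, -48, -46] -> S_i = -54 + 2*i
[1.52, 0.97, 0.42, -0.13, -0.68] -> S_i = 1.52 + -0.55*i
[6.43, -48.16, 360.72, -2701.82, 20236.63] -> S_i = 6.43*(-7.49)^i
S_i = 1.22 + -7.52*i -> [1.22, -6.3, -13.82, -21.34, -28.86]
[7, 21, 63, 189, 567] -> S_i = 7*3^i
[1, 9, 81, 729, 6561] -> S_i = 1*9^i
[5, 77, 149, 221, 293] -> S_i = 5 + 72*i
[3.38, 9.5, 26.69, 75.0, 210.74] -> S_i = 3.38*2.81^i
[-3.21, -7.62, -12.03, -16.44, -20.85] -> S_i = -3.21 + -4.41*i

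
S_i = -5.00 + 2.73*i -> [-5.0, -2.27, 0.46, 3.19, 5.92]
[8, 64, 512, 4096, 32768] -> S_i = 8*8^i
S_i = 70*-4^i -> [70, -280, 1120, -4480, 17920]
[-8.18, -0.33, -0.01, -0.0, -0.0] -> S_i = -8.18*0.04^i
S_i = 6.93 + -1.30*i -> [6.93, 5.63, 4.33, 3.03, 1.73]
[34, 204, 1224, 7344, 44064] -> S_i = 34*6^i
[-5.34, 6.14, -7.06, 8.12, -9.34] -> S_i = -5.34*(-1.15)^i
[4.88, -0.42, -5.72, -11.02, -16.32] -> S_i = 4.88 + -5.30*i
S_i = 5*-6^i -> [5, -30, 180, -1080, 6480]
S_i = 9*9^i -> [9, 81, 729, 6561, 59049]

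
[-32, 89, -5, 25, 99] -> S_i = Random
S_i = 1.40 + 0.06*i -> [1.4, 1.46, 1.52, 1.58, 1.64]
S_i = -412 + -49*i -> [-412, -461, -510, -559, -608]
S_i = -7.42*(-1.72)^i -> [-7.42, 12.76, -21.95, 37.76, -64.94]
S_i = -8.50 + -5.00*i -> [-8.5, -13.5, -18.5, -23.5, -28.5]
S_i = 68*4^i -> [68, 272, 1088, 4352, 17408]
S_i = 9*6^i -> [9, 54, 324, 1944, 11664]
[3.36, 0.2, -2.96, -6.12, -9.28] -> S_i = 3.36 + -3.16*i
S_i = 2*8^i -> [2, 16, 128, 1024, 8192]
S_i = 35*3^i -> [35, 105, 315, 945, 2835]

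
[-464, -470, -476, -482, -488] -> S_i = -464 + -6*i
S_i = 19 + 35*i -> [19, 54, 89, 124, 159]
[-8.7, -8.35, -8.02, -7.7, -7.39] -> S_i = -8.70*0.96^i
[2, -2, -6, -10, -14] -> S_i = 2 + -4*i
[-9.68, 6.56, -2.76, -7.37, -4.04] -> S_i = Random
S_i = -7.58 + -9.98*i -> [-7.58, -17.56, -27.54, -37.52, -47.5]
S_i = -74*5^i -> [-74, -370, -1850, -9250, -46250]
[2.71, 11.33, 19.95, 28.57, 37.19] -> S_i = 2.71 + 8.62*i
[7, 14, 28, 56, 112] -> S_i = 7*2^i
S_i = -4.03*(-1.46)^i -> [-4.03, 5.88, -8.59, 12.54, -18.31]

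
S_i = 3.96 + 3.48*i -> [3.96, 7.44, 10.92, 14.4, 17.88]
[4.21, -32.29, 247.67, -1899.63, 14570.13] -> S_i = 4.21*(-7.67)^i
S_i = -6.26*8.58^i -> [-6.26, -53.71, -460.84, -3954.0, -33925.28]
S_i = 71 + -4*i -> [71, 67, 63, 59, 55]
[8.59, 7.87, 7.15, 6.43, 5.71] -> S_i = 8.59 + -0.72*i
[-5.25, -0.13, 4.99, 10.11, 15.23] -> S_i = -5.25 + 5.12*i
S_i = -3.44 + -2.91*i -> [-3.44, -6.35, -9.26, -12.17, -15.08]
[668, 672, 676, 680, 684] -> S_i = 668 + 4*i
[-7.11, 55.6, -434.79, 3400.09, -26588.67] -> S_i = -7.11*(-7.82)^i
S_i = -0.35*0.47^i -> [-0.35, -0.16, -0.08, -0.04, -0.02]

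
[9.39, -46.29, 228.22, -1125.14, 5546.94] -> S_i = 9.39*(-4.93)^i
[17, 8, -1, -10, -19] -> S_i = 17 + -9*i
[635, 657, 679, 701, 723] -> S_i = 635 + 22*i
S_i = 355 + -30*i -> [355, 325, 295, 265, 235]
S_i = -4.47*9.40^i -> [-4.47, -42.02, -394.97, -3712.71, -34899.48]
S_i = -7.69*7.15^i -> [-7.69, -54.98, -393.13, -2810.89, -20097.89]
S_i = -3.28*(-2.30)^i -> [-3.28, 7.54, -17.35, 39.91, -91.79]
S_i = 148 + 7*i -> [148, 155, 162, 169, 176]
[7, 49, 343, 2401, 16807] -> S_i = 7*7^i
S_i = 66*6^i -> [66, 396, 2376, 14256, 85536]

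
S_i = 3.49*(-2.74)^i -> [3.49, -9.56, 26.2, -71.79, 196.71]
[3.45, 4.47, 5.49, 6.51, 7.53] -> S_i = 3.45 + 1.02*i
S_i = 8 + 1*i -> [8, 9, 10, 11, 12]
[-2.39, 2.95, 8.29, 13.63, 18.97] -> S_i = -2.39 + 5.34*i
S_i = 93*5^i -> [93, 465, 2325, 11625, 58125]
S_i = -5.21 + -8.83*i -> [-5.21, -14.04, -22.87, -31.7, -40.53]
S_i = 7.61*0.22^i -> [7.61, 1.67, 0.37, 0.08, 0.02]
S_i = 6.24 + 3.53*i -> [6.24, 9.77, 13.3, 16.83, 20.36]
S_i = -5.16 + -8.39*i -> [-5.16, -13.55, -21.94, -30.33, -38.72]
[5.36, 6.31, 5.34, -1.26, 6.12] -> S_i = Random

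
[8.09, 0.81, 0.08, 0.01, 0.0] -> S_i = 8.09*0.10^i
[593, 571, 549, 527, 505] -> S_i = 593 + -22*i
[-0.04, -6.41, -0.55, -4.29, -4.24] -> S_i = Random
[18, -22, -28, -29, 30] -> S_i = Random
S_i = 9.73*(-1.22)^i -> [9.73, -11.87, 14.48, -17.67, 21.56]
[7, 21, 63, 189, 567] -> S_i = 7*3^i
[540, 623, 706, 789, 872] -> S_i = 540 + 83*i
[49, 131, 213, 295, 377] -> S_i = 49 + 82*i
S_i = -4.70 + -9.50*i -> [-4.7, -14.2, -23.7, -33.2, -42.7]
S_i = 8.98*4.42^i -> [8.98, 39.69, 175.44, 775.43, 3427.4]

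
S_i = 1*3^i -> [1, 3, 9, 27, 81]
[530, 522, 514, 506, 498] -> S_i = 530 + -8*i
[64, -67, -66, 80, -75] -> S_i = Random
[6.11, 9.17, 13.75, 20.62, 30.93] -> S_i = 6.11*1.50^i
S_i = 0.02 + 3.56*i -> [0.02, 3.58, 7.14, 10.7, 14.26]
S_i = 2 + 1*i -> [2, 3, 4, 5, 6]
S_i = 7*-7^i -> [7, -49, 343, -2401, 16807]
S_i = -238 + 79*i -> [-238, -159, -80, -1, 78]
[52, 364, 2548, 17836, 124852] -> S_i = 52*7^i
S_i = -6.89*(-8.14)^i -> [-6.89, 56.08, -456.53, 3716.14, -30249.41]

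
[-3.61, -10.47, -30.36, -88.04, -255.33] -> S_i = -3.61*2.90^i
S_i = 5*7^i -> [5, 35, 245, 1715, 12005]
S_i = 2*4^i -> [2, 8, 32, 128, 512]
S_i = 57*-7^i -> [57, -399, 2793, -19551, 136857]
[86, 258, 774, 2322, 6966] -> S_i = 86*3^i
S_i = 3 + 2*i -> [3, 5, 7, 9, 11]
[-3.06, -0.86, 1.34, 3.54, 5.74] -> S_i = -3.06 + 2.20*i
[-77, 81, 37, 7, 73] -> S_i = Random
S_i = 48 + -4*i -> [48, 44, 40, 36, 32]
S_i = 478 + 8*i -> [478, 486, 494, 502, 510]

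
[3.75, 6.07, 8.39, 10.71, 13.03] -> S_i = 3.75 + 2.32*i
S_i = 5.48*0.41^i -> [5.48, 2.25, 0.92, 0.38, 0.15]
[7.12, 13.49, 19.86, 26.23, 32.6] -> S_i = 7.12 + 6.37*i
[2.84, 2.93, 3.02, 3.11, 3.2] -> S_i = 2.84 + 0.09*i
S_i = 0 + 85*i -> [0, 85, 170, 255, 340]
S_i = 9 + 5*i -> [9, 14, 19, 24, 29]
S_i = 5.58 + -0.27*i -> [5.58, 5.31, 5.04, 4.77, 4.5]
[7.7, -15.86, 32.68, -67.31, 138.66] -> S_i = 7.70*(-2.06)^i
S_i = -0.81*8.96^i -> [-0.81, -7.26, -65.03, -582.65, -5220.56]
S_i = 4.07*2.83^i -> [4.07, 11.52, 32.6, 92.25, 261.06]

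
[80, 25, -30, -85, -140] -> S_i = 80 + -55*i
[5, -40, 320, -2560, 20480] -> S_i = 5*-8^i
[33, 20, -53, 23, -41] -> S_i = Random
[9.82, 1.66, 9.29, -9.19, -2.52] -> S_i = Random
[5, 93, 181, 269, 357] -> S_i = 5 + 88*i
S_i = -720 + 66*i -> [-720, -654, -588, -522, -456]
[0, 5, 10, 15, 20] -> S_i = 0 + 5*i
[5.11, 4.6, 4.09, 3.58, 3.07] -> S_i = 5.11 + -0.51*i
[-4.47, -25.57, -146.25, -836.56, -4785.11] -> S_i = -4.47*5.72^i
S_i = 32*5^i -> [32, 160, 800, 4000, 20000]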